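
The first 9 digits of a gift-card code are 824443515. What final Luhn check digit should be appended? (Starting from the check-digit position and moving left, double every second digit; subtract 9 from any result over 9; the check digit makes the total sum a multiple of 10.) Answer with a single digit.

5

Partial digits right→left: 5 1 5 3 4 4 4 2 8
Double every second digit counting from the check-digit position (so the 1st, 3rd, 5th, ... of the partial from the right).
  doubled (with −9 where >9): 1 1 8 8 7 → sum 25
  kept as-is: 1 3 4 2 → sum 10
Total = 25 + 10 = 35.
Check digit = (10 − (35 mod 10)) mod 10 = 5.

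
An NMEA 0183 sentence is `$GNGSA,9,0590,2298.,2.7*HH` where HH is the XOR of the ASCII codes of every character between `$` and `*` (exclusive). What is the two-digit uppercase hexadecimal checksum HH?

XOR the ASCII codes of the payload characters:
  'G' = 0x47 → acc = 0x47
  'N' = 0x4E → acc = 0x09
  'G' = 0x47 → acc = 0x4E
  'S' = 0x53 → acc = 0x1D
  'A' = 0x41 → acc = 0x5C
  ',' = 0x2C → acc = 0x70
  '9' = 0x39 → acc = 0x49
  ',' = 0x2C → acc = 0x65
  '0' = 0x30 → acc = 0x55
  '5' = 0x35 → acc = 0x60
  '9' = 0x39 → acc = 0x59
  '0' = 0x30 → acc = 0x69
  ',' = 0x2C → acc = 0x45
  '2' = 0x32 → acc = 0x77
  '2' = 0x32 → acc = 0x45
  '9' = 0x39 → acc = 0x7C
  '8' = 0x38 → acc = 0x44
  '.' = 0x2E → acc = 0x6A
  ',' = 0x2C → acc = 0x46
  '2' = 0x32 → acc = 0x74
  '.' = 0x2E → acc = 0x5A
  '7' = 0x37 → acc = 0x6D
Checksum = 0x6D.

6D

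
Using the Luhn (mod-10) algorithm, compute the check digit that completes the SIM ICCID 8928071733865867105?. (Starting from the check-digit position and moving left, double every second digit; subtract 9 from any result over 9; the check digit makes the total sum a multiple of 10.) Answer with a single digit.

Partial digits right→left: 5 0 1 7 6 8 5 6 8 3 3 7 1 7 0 8 2 9 8
Double every second digit counting from the check-digit position (so the 1st, 3rd, 5th, ... of the partial from the right).
  doubled (with −9 where >9): 1 2 3 1 7 6 2 0 4 7 → sum 33
  kept as-is: 0 7 8 6 3 7 7 8 9 → sum 55
Total = 33 + 55 = 88.
Check digit = (10 − (88 mod 10)) mod 10 = 2.

2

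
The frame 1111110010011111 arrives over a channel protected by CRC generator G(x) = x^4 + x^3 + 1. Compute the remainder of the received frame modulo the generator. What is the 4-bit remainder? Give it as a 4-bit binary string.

Modulo-2 division of 1111110010011111 by 11001:
  pos 0: 11111 XOR 11001 = 00110
  pos 2: 11010 XOR 11001 = 00011
  pos 5: 11010 XOR 11001 = 00011
  pos 8: 11011 XOR 11001 = 00010
  pos 11: 10111 XOR 11001 = 01110
Remainder = 1110 (nonzero — an error is detected).

1110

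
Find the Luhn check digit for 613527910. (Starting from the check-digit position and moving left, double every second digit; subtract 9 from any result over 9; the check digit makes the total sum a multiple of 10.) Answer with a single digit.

4

Partial digits right→left: 0 1 9 7 2 5 3 1 6
Double every second digit counting from the check-digit position (so the 1st, 3rd, 5th, ... of the partial from the right).
  doubled (with −9 where >9): 0 9 4 6 3 → sum 22
  kept as-is: 1 7 5 1 → sum 14
Total = 22 + 14 = 36.
Check digit = (10 − (36 mod 10)) mod 10 = 4.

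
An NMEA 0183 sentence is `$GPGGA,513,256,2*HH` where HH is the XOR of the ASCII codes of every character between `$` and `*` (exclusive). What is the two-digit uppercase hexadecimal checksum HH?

4E

XOR the ASCII codes of the payload characters:
  'G' = 0x47 → acc = 0x47
  'P' = 0x50 → acc = 0x17
  'G' = 0x47 → acc = 0x50
  'G' = 0x47 → acc = 0x17
  'A' = 0x41 → acc = 0x56
  ',' = 0x2C → acc = 0x7A
  '5' = 0x35 → acc = 0x4F
  '1' = 0x31 → acc = 0x7E
  '3' = 0x33 → acc = 0x4D
  ',' = 0x2C → acc = 0x61
  '2' = 0x32 → acc = 0x53
  '5' = 0x35 → acc = 0x66
  '6' = 0x36 → acc = 0x50
  ',' = 0x2C → acc = 0x7C
  '2' = 0x32 → acc = 0x4E
Checksum = 0x4E.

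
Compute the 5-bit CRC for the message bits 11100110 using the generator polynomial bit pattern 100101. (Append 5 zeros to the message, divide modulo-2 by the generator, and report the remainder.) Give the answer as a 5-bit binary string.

00110

Append 5 zeros: 1110011000000. Divide by 100101 (XOR where the leading bit is 1):
  pos 0: 111001 XOR 100101 = 011100
  pos 1: 111001 XOR 100101 = 011100
  pos 2: 111000 XOR 100101 = 011101
  pos 3: 111010 XOR 100101 = 011111
  pos 4: 111110 XOR 100101 = 011011
  pos 5: 110110 XOR 100101 = 010011
  pos 6: 100110 XOR 100101 = 000011
Remainder (last 5 bits) = 00110. This is the CRC / FCS.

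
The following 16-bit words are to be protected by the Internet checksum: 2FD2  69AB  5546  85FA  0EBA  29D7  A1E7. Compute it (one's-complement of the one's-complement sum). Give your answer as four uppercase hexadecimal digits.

B0C8

One's-complement addition (fold any carry out of bit 15 back into bit 0):
  0x2FD2 + 0x69AB = 0x0997D
  0x997D + 0x5546 = 0x0EEC3
  0xEEC3 + 0x85FA = 0x174BD → wrap carry → 0x74BE
  0x74BE + 0x0EBA = 0x08378
  0x8378 + 0x29D7 = 0x0AD4F
  0xAD4F + 0xA1E7 = 0x14F36 → wrap carry → 0x4F37
One's-complement sum = 0x4F37.
Checksum = ~0x4F37 & 0xFFFF = 0xB0C8.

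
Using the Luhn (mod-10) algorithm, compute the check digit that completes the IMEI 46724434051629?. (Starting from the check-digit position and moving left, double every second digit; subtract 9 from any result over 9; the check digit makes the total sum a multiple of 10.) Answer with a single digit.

Partial digits right→left: 9 2 6 1 5 0 4 3 4 4 2 7 6 4
Double every second digit counting from the check-digit position (so the 1st, 3rd, 5th, ... of the partial from the right).
  doubled (with −9 where >9): 9 3 1 8 8 4 3 → sum 36
  kept as-is: 2 1 0 3 4 7 4 → sum 21
Total = 36 + 21 = 57.
Check digit = (10 − (57 mod 10)) mod 10 = 3.

3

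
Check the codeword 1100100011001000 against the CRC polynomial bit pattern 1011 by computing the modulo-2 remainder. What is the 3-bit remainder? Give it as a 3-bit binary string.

010

Modulo-2 division of 1100100011001000 by 1011:
  pos 0: 1100 XOR 1011 = 0111
  pos 1: 1111 XOR 1011 = 0100
  pos 2: 1000 XOR 1011 = 0011
  pos 4: 1100 XOR 1011 = 0111
  pos 5: 1111 XOR 1011 = 0100
  pos 6: 1001 XOR 1011 = 0010
  pos 8: 1000 XOR 1011 = 0011
  pos 10: 1110 XOR 1011 = 0101
  pos 11: 1010 XOR 1011 = 0001
Remainder = 010 (nonzero — an error is detected).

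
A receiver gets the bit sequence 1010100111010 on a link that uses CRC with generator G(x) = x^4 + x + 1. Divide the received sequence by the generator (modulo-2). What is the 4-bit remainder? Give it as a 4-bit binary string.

Modulo-2 division of 1010100111010 by 10011:
  pos 0: 10101 XOR 10011 = 00110
  pos 2: 11000 XOR 10011 = 01011
  pos 3: 10111 XOR 10011 = 00100
  pos 5: 10011 XOR 10011 = 00000
Remainder = 0010 (nonzero — an error is detected).

0010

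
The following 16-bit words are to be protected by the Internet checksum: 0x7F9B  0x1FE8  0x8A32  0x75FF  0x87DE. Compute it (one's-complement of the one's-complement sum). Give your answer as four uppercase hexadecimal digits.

One's-complement addition (fold any carry out of bit 15 back into bit 0):
  0x7F9B + 0x1FE8 = 0x09F83
  0x9F83 + 0x8A32 = 0x129B5 → wrap carry → 0x29B6
  0x29B6 + 0x75FF = 0x09FB5
  0x9FB5 + 0x87DE = 0x12793 → wrap carry → 0x2794
One's-complement sum = 0x2794.
Checksum = ~0x2794 & 0xFFFF = 0xD86B.

D86B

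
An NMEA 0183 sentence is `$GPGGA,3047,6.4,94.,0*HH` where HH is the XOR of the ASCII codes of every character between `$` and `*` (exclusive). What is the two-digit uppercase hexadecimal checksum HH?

XOR the ASCII codes of the payload characters:
  'G' = 0x47 → acc = 0x47
  'P' = 0x50 → acc = 0x17
  'G' = 0x47 → acc = 0x50
  'G' = 0x47 → acc = 0x17
  'A' = 0x41 → acc = 0x56
  ',' = 0x2C → acc = 0x7A
  '3' = 0x33 → acc = 0x49
  '0' = 0x30 → acc = 0x79
  '4' = 0x34 → acc = 0x4D
  '7' = 0x37 → acc = 0x7A
  ',' = 0x2C → acc = 0x56
  '6' = 0x36 → acc = 0x60
  '.' = 0x2E → acc = 0x4E
  '4' = 0x34 → acc = 0x7A
  ',' = 0x2C → acc = 0x56
  '9' = 0x39 → acc = 0x6F
  '4' = 0x34 → acc = 0x5B
  '.' = 0x2E → acc = 0x75
  ',' = 0x2C → acc = 0x59
  '0' = 0x30 → acc = 0x69
Checksum = 0x69.

69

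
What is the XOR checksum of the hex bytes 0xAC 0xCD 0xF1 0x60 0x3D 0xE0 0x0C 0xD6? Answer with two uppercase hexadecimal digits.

F7

XOR the bytes together:
  start with 0xAC
  0xAC ⊕ 0xCD = 0x61
  0x61 ⊕ 0xF1 = 0x90
  0x90 ⊕ 0x60 = 0xF0
  0xF0 ⊕ 0x3D = 0xCD
  0xCD ⊕ 0xE0 = 0x2D
  0x2D ⊕ 0x0C = 0x21
  0x21 ⊕ 0xD6 = 0xF7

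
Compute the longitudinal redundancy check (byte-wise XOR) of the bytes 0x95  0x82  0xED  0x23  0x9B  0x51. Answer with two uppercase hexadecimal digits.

XOR the bytes together:
  start with 0x95
  0x95 ⊕ 0x82 = 0x17
  0x17 ⊕ 0xED = 0xFA
  0xFA ⊕ 0x23 = 0xD9
  0xD9 ⊕ 0x9B = 0x42
  0x42 ⊕ 0x51 = 0x13

13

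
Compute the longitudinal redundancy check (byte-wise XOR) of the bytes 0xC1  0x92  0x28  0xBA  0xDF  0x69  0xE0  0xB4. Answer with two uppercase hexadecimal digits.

XOR the bytes together:
  start with 0xC1
  0xC1 ⊕ 0x92 = 0x53
  0x53 ⊕ 0x28 = 0x7B
  0x7B ⊕ 0xBA = 0xC1
  0xC1 ⊕ 0xDF = 0x1E
  0x1E ⊕ 0x69 = 0x77
  0x77 ⊕ 0xE0 = 0x97
  0x97 ⊕ 0xB4 = 0x23

23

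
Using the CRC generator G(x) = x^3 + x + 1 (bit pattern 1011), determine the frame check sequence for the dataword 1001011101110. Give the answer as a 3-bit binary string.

100

Append 3 zeros: 1001011101110000. Divide by 1011 (XOR where the leading bit is 1):
  pos 0: 1001 XOR 1011 = 0010
  pos 2: 1001 XOR 1011 = 0010
  pos 4: 1011 XOR 1011 = 0000
  pos 9: 1110 XOR 1011 = 0101
  pos 10: 1010 XOR 1011 = 0001
Remainder (last 3 bits) = 100. This is the CRC / FCS.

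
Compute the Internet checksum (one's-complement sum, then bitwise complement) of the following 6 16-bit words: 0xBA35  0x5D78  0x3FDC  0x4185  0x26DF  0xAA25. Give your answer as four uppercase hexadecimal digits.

95EB

One's-complement addition (fold any carry out of bit 15 back into bit 0):
  0xBA35 + 0x5D78 = 0x117AD → wrap carry → 0x17AE
  0x17AE + 0x3FDC = 0x0578A
  0x578A + 0x4185 = 0x0990F
  0x990F + 0x26DF = 0x0BFEE
  0xBFEE + 0xAA25 = 0x16A13 → wrap carry → 0x6A14
One's-complement sum = 0x6A14.
Checksum = ~0x6A14 & 0xFFFF = 0x95EB.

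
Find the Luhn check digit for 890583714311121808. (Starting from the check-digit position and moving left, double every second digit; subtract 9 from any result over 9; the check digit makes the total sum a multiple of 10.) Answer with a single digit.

Partial digits right→left: 8 0 8 1 2 1 1 1 3 4 1 7 3 8 5 0 9 8
Double every second digit counting from the check-digit position (so the 1st, 3rd, 5th, ... of the partial from the right).
  doubled (with −9 where >9): 7 7 4 2 6 2 6 1 9 → sum 44
  kept as-is: 0 1 1 1 4 7 8 0 8 → sum 30
Total = 44 + 30 = 74.
Check digit = (10 − (74 mod 10)) mod 10 = 6.

6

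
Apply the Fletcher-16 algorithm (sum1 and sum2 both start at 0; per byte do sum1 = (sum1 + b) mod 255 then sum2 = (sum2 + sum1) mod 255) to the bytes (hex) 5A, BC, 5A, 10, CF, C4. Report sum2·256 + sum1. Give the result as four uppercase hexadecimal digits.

Running sums (mod 255):
  after byte 0 (5A): sum1=90, sum2=90
  after byte 1 (BC): sum1=23, sum2=113
  after byte 2 (5A): sum1=113, sum2=226
  after byte 3 (10): sum1=129, sum2=100
  after byte 4 (CF): sum1=81, sum2=181
  after byte 5 (C4): sum1=22, sum2=203
Checksum = sum2·256 + sum1 = 203·256 + 22 = 51990 = 0xCB16.

CB16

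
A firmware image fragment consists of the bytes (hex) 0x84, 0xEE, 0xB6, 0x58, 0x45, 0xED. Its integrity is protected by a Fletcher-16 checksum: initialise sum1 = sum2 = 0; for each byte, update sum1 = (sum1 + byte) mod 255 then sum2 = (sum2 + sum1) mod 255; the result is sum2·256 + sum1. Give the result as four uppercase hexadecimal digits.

22B5

Running sums (mod 255):
  after byte 0 (0x84): sum1=132, sum2=132
  after byte 1 (0xEE): sum1=115, sum2=247
  after byte 2 (0xB6): sum1=42, sum2=34
  after byte 3 (0x58): sum1=130, sum2=164
  after byte 4 (0x45): sum1=199, sum2=108
  after byte 5 (0xED): sum1=181, sum2=34
Checksum = sum2·256 + sum1 = 34·256 + 181 = 8885 = 0x22B5.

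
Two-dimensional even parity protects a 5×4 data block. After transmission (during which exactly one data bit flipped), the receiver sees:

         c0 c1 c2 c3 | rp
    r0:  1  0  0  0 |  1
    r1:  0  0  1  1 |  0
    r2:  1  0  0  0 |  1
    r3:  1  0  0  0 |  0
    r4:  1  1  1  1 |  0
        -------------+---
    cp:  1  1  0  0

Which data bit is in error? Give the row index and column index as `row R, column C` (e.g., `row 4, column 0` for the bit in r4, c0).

row 3, column 0

Recompute each row's even parity and compare to rp:
  r0: data parity 1, sent rp 1 → ok
  r1: data parity 0, sent rp 0 → ok
  r2: data parity 1, sent rp 1 → ok
  r3: data parity 1, sent rp 0 → mismatch
  r4: data parity 0, sent rp 0 → ok
Recompute each column's even parity and compare to cp:
  c0: data parity 0, sent cp 1 → mismatch
  c1: data parity 1, sent cp 1 → ok
  c2: data parity 0, sent cp 0 → ok
  c3: data parity 0, sent cp 0 → ok
Exactly one row (r3) and one column (c0) fail → the flipped bit is at their intersection.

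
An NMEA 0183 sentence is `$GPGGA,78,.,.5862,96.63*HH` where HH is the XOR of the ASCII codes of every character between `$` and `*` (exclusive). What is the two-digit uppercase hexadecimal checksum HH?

XOR the ASCII codes of the payload characters:
  'G' = 0x47 → acc = 0x47
  'P' = 0x50 → acc = 0x17
  'G' = 0x47 → acc = 0x50
  'G' = 0x47 → acc = 0x17
  'A' = 0x41 → acc = 0x56
  ',' = 0x2C → acc = 0x7A
  '7' = 0x37 → acc = 0x4D
  '8' = 0x38 → acc = 0x75
  ',' = 0x2C → acc = 0x59
  '.' = 0x2E → acc = 0x77
  ',' = 0x2C → acc = 0x5B
  '.' = 0x2E → acc = 0x75
  '5' = 0x35 → acc = 0x40
  '8' = 0x38 → acc = 0x78
  '6' = 0x36 → acc = 0x4E
  '2' = 0x32 → acc = 0x7C
  ',' = 0x2C → acc = 0x50
  '9' = 0x39 → acc = 0x69
  '6' = 0x36 → acc = 0x5F
  '.' = 0x2E → acc = 0x71
  '6' = 0x36 → acc = 0x47
  '3' = 0x33 → acc = 0x74
Checksum = 0x74.

74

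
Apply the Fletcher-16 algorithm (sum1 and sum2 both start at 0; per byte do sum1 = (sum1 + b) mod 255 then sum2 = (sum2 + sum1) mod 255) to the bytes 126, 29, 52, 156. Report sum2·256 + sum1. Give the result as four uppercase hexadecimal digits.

566C

Running sums (mod 255):
  after byte 0 (126): sum1=126, sum2=126
  after byte 1 (29): sum1=155, sum2=26
  after byte 2 (52): sum1=207, sum2=233
  after byte 3 (156): sum1=108, sum2=86
Checksum = sum2·256 + sum1 = 86·256 + 108 = 22124 = 0x566C.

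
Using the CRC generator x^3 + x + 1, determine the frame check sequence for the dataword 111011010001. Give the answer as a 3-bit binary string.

110

Append 3 zeros: 111011010001000. Divide by 1011 (XOR where the leading bit is 1):
  pos 0: 1110 XOR 1011 = 0101
  pos 1: 1011 XOR 1011 = 0000
  pos 5: 1010 XOR 1011 = 0001
  pos 8: 1001 XOR 1011 = 0010
  pos 10: 1000 XOR 1011 = 0011
Remainder (last 3 bits) = 110. This is the CRC / FCS.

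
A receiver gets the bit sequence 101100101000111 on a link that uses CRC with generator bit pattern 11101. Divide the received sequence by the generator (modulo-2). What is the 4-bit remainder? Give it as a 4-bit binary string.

Modulo-2 division of 101100101000111 by 11101:
  pos 0: 10110 XOR 11101 = 01011
  pos 1: 10110 XOR 11101 = 01011
  pos 2: 10111 XOR 11101 = 01010
  pos 3: 10100 XOR 11101 = 01001
  pos 4: 10011 XOR 11101 = 01110
  pos 5: 11100 XOR 11101 = 00001
  pos 9: 10011 XOR 11101 = 01110
  pos 10: 11101 XOR 11101 = 00000
Remainder = 0000 (zero — the frame passes the CRC check).

0000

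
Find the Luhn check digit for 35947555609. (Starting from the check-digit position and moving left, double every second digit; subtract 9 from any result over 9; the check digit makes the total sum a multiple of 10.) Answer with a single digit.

8

Partial digits right→left: 9 0 6 5 5 5 7 4 9 5 3
Double every second digit counting from the check-digit position (so the 1st, 3rd, 5th, ... of the partial from the right).
  doubled (with −9 where >9): 9 3 1 5 9 6 → sum 33
  kept as-is: 0 5 5 4 5 → sum 19
Total = 33 + 19 = 52.
Check digit = (10 − (52 mod 10)) mod 10 = 8.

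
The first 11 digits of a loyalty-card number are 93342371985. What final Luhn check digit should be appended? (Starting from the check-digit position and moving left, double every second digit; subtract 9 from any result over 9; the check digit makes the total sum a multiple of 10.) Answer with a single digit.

7

Partial digits right→left: 5 8 9 1 7 3 2 4 3 3 9
Double every second digit counting from the check-digit position (so the 1st, 3rd, 5th, ... of the partial from the right).
  doubled (with −9 where >9): 1 9 5 4 6 9 → sum 34
  kept as-is: 8 1 3 4 3 → sum 19
Total = 34 + 19 = 53.
Check digit = (10 − (53 mod 10)) mod 10 = 7.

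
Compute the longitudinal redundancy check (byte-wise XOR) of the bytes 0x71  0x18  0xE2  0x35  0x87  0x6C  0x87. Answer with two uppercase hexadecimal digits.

XOR the bytes together:
  start with 0x71
  0x71 ⊕ 0x18 = 0x69
  0x69 ⊕ 0xE2 = 0x8B
  0x8B ⊕ 0x35 = 0xBE
  0xBE ⊕ 0x87 = 0x39
  0x39 ⊕ 0x6C = 0x55
  0x55 ⊕ 0x87 = 0xD2

D2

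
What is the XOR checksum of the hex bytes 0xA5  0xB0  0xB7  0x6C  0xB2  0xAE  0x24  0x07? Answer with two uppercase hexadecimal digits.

XOR the bytes together:
  start with 0xA5
  0xA5 ⊕ 0xB0 = 0x15
  0x15 ⊕ 0xB7 = 0xA2
  0xA2 ⊕ 0x6C = 0xCE
  0xCE ⊕ 0xB2 = 0x7C
  0x7C ⊕ 0xAE = 0xD2
  0xD2 ⊕ 0x24 = 0xF6
  0xF6 ⊕ 0x07 = 0xF1

F1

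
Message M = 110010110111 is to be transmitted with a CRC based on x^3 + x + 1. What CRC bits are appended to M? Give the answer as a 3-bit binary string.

Append 3 zeros: 110010110111000. Divide by 1011 (XOR where the leading bit is 1):
  pos 0: 1100 XOR 1011 = 0111
  pos 1: 1111 XOR 1011 = 0100
  pos 2: 1000 XOR 1011 = 0011
  pos 4: 1111 XOR 1011 = 0100
  pos 5: 1000 XOR 1011 = 0011
  pos 7: 1111 XOR 1011 = 0100
  pos 8: 1001 XOR 1011 = 0010
  pos 10: 1000 XOR 1011 = 0011
Remainder (last 3 bits) = 110. This is the CRC / FCS.

110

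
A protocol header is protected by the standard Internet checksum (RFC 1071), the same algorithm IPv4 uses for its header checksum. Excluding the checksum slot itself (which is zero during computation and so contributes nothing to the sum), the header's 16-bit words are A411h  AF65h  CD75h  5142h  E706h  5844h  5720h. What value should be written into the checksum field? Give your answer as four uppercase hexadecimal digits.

F764

One's-complement addition (fold any carry out of bit 15 back into bit 0):
  0xA411 + 0xAF65 = 0x15376 → wrap carry → 0x5377
  0x5377 + 0xCD75 = 0x120EC → wrap carry → 0x20ED
  0x20ED + 0x5142 = 0x0722F
  0x722F + 0xE706 = 0x15935 → wrap carry → 0x5936
  0x5936 + 0x5844 = 0x0B17A
  0xB17A + 0x5720 = 0x1089A → wrap carry → 0x089B
One's-complement sum = 0x089B.
Checksum = ~0x089B & 0xFFFF = 0xF764.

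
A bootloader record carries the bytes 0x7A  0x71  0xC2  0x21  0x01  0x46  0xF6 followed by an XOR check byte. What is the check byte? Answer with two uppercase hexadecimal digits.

XOR the bytes together:
  start with 0x7A
  0x7A ⊕ 0x71 = 0x0B
  0x0B ⊕ 0xC2 = 0xC9
  0xC9 ⊕ 0x21 = 0xE8
  0xE8 ⊕ 0x01 = 0xE9
  0xE9 ⊕ 0x46 = 0xAF
  0xAF ⊕ 0xF6 = 0x59

59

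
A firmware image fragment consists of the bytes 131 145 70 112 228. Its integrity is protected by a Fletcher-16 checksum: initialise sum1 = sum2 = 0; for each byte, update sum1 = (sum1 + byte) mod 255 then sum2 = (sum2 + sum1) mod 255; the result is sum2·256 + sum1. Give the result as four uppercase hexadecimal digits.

Running sums (mod 255):
  after byte 0 (131): sum1=131, sum2=131
  after byte 1 (145): sum1=21, sum2=152
  after byte 2 (70): sum1=91, sum2=243
  after byte 3 (112): sum1=203, sum2=191
  after byte 4 (228): sum1=176, sum2=112
Checksum = sum2·256 + sum1 = 112·256 + 176 = 28848 = 0x70B0.

70B0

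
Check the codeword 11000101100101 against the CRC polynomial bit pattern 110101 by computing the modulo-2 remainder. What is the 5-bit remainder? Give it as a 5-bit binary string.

01000

Modulo-2 division of 11000101100101 by 110101:
  pos 0: 110001 XOR 110101 = 000100
  pos 3: 100011 XOR 110101 = 010110
  pos 4: 101100 XOR 110101 = 011001
  pos 5: 110010 XOR 110101 = 000111
  pos 8: 111101 XOR 110101 = 001000
Remainder = 01000 (nonzero — an error is detected).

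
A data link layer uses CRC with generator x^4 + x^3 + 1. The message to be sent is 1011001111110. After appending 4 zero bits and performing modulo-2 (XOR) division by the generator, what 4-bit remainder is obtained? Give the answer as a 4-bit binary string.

Append 4 zeros: 10110011111100000. Divide by 11001 (XOR where the leading bit is 1):
  pos 0: 10110 XOR 11001 = 01111
  pos 1: 11110 XOR 11001 = 00111
  pos 3: 11111 XOR 11001 = 00110
  pos 5: 11011 XOR 11001 = 00010
  pos 8: 10110 XOR 11001 = 01111
  pos 9: 11110 XOR 11001 = 00111
  pos 11: 11100 XOR 11001 = 00101
Remainder (last 4 bits) = 1010. This is the CRC / FCS.

1010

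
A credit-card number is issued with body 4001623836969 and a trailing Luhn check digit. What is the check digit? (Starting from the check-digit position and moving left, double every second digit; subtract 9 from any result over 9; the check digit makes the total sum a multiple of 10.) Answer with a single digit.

Partial digits right→left: 9 6 9 6 3 8 3 2 6 1 0 0 4
Double every second digit counting from the check-digit position (so the 1st, 3rd, 5th, ... of the partial from the right).
  doubled (with −9 where >9): 9 9 6 6 3 0 8 → sum 41
  kept as-is: 6 6 8 2 1 0 → sum 23
Total = 41 + 23 = 64.
Check digit = (10 − (64 mod 10)) mod 10 = 6.

6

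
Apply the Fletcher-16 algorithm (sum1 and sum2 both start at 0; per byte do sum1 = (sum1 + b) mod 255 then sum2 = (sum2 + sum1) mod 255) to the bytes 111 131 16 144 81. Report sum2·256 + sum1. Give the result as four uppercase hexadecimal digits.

Running sums (mod 255):
  after byte 0 (111): sum1=111, sum2=111
  after byte 1 (131): sum1=242, sum2=98
  after byte 2 (16): sum1=3, sum2=101
  after byte 3 (144): sum1=147, sum2=248
  after byte 4 (81): sum1=228, sum2=221
Checksum = sum2·256 + sum1 = 221·256 + 228 = 56804 = 0xDDE4.

DDE4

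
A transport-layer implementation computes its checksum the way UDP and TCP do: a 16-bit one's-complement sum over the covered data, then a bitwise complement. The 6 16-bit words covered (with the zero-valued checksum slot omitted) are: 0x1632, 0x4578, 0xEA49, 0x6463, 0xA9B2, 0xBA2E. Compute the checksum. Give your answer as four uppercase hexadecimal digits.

One's-complement addition (fold any carry out of bit 15 back into bit 0):
  0x1632 + 0x4578 = 0x05BAA
  0x5BAA + 0xEA49 = 0x145F3 → wrap carry → 0x45F4
  0x45F4 + 0x6463 = 0x0AA57
  0xAA57 + 0xA9B2 = 0x15409 → wrap carry → 0x540A
  0x540A + 0xBA2E = 0x10E38 → wrap carry → 0x0E39
One's-complement sum = 0x0E39.
Checksum = ~0x0E39 & 0xFFFF = 0xF1C6.

F1C6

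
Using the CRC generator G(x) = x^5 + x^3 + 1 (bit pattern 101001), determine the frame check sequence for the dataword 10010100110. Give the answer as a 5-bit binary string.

10100

Append 5 zeros: 1001010011000000. Divide by 101001 (XOR where the leading bit is 1):
  pos 0: 100101 XOR 101001 = 001100
  pos 2: 110000 XOR 101001 = 011001
  pos 3: 110011 XOR 101001 = 011010
  pos 4: 110101 XOR 101001 = 011100
  pos 5: 111000 XOR 101001 = 010001
  pos 6: 100010 XOR 101001 = 001011
  pos 8: 101100 XOR 101001 = 000101
Remainder (last 5 bits) = 10100. This is the CRC / FCS.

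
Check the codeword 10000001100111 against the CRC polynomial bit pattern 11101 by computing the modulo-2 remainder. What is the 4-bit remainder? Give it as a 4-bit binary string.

Modulo-2 division of 10000001100111 by 11101:
  pos 0: 10000 XOR 11101 = 01101
  pos 1: 11010 XOR 11101 = 00111
  pos 3: 11101 XOR 11101 = 00000
  pos 8: 10011 XOR 11101 = 01110
  pos 9: 11101 XOR 11101 = 00000
Remainder = 0000 (zero — the frame passes the CRC check).

0000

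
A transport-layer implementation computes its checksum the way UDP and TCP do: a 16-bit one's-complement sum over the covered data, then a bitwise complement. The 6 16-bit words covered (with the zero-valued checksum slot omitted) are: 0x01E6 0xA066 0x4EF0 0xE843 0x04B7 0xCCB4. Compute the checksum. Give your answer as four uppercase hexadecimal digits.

One's-complement addition (fold any carry out of bit 15 back into bit 0):
  0x01E6 + 0xA066 = 0x0A24C
  0xA24C + 0x4EF0 = 0x0F13C
  0xF13C + 0xE843 = 0x1D97F → wrap carry → 0xD980
  0xD980 + 0x04B7 = 0x0DE37
  0xDE37 + 0xCCB4 = 0x1AAEB → wrap carry → 0xAAEC
One's-complement sum = 0xAAEC.
Checksum = ~0xAAEC & 0xFFFF = 0x5513.

5513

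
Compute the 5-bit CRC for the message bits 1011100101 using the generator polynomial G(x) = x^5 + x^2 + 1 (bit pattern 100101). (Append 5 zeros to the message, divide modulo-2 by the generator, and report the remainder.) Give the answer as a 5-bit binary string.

10100

Append 5 zeros: 101110010100000. Divide by 100101 (XOR where the leading bit is 1):
  pos 0: 101110 XOR 100101 = 001011
  pos 2: 101101 XOR 100101 = 001000
  pos 4: 100001 XOR 100101 = 000100
  pos 7: 100000 XOR 100101 = 000101
Remainder (last 5 bits) = 10100. This is the CRC / FCS.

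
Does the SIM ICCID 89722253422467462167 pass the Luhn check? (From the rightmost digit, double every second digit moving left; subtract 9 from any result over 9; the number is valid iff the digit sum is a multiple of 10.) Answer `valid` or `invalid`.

valid

From the right, keep odd positions and double even positions (subtract 9 from any doubled value over 9):
  doubled (positions 2,4,...): 3 4 8 3 4 8 1 4 5 7 → sum 47
  kept (positions 1,3,...): 7 1 6 7 4 2 3 2 2 9 → sum 43
Total = 90.
90 mod 10 = 0, so the number is valid.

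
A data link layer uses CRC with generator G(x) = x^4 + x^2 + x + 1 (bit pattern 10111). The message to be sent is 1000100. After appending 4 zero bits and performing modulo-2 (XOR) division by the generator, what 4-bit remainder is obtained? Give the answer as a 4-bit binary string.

Append 4 zeros: 10001000000. Divide by 10111 (XOR where the leading bit is 1):
  pos 0: 10001 XOR 10111 = 00110
  pos 2: 11000 XOR 10111 = 01111
  pos 3: 11110 XOR 10111 = 01001
  pos 4: 10010 XOR 10111 = 00101
  pos 6: 10100 XOR 10111 = 00011
Remainder (last 4 bits) = 0011. This is the CRC / FCS.

0011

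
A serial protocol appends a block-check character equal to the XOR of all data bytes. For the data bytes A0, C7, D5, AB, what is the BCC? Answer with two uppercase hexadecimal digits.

19

XOR the bytes together:
  start with 0xA0
  0xA0 ⊕ 0xC7 = 0x67
  0x67 ⊕ 0xD5 = 0xB2
  0xB2 ⊕ 0xAB = 0x19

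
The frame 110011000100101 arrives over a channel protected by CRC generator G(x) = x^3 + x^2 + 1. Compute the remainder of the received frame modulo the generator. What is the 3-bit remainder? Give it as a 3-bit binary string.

Modulo-2 division of 110011000100101 by 1101:
  pos 0: 1100 XOR 1101 = 0001
  pos 3: 1110 XOR 1101 = 0011
  pos 5: 1100 XOR 1101 = 0001
  pos 8: 1100 XOR 1101 = 0001
  pos 11: 1101 XOR 1101 = 0000
Remainder = 000 (zero — the frame passes the CRC check).

000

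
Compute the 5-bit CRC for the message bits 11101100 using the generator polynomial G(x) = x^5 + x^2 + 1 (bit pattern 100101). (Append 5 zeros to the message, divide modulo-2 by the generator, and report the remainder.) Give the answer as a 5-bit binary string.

Append 5 zeros: 1110110000000. Divide by 100101 (XOR where the leading bit is 1):
  pos 0: 111011 XOR 100101 = 011110
  pos 1: 111100 XOR 100101 = 011001
  pos 2: 110010 XOR 100101 = 010111
  pos 3: 101110 XOR 100101 = 001011
  pos 5: 101100 XOR 100101 = 001001
  pos 7: 100100 XOR 100101 = 000001
Remainder (last 5 bits) = 00001. This is the CRC / FCS.

00001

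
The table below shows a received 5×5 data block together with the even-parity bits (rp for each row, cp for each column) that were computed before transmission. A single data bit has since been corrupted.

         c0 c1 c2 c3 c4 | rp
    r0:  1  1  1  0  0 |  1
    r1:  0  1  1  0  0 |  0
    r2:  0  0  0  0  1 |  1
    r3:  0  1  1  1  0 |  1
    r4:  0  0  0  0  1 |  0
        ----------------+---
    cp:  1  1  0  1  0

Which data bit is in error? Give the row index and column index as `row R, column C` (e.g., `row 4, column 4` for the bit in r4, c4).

row 4, column 2

Recompute each row's even parity and compare to rp:
  r0: data parity 1, sent rp 1 → ok
  r1: data parity 0, sent rp 0 → ok
  r2: data parity 1, sent rp 1 → ok
  r3: data parity 1, sent rp 1 → ok
  r4: data parity 1, sent rp 0 → mismatch
Recompute each column's even parity and compare to cp:
  c0: data parity 1, sent cp 1 → ok
  c1: data parity 1, sent cp 1 → ok
  c2: data parity 1, sent cp 0 → mismatch
  c3: data parity 1, sent cp 1 → ok
  c4: data parity 0, sent cp 0 → ok
Exactly one row (r4) and one column (c2) fail → the flipped bit is at their intersection.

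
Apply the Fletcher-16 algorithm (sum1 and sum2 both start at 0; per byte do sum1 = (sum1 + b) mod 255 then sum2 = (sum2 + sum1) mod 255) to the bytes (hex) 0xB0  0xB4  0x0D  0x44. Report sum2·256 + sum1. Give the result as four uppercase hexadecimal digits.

Running sums (mod 255):
  after byte 0 (0xB0): sum1=176, sum2=176
  after byte 1 (0xB4): sum1=101, sum2=22
  after byte 2 (0x0D): sum1=114, sum2=136
  after byte 3 (0x44): sum1=182, sum2=63
Checksum = sum2·256 + sum1 = 63·256 + 182 = 16310 = 0x3FB6.

3FB6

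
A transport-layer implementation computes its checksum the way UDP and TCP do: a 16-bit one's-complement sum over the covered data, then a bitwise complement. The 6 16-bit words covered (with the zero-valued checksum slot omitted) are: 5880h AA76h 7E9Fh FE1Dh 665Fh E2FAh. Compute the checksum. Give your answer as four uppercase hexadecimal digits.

One's-complement addition (fold any carry out of bit 15 back into bit 0):
  0x5880 + 0xAA76 = 0x102F6 → wrap carry → 0x02F7
  0x02F7 + 0x7E9F = 0x08196
  0x8196 + 0xFE1D = 0x17FB3 → wrap carry → 0x7FB4
  0x7FB4 + 0x665F = 0x0E613
  0xE613 + 0xE2FA = 0x1C90D → wrap carry → 0xC90E
One's-complement sum = 0xC90E.
Checksum = ~0xC90E & 0xFFFF = 0x36F1.

36F1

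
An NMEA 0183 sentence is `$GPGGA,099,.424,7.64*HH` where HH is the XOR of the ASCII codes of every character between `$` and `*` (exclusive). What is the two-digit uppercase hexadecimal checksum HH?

4D

XOR the ASCII codes of the payload characters:
  'G' = 0x47 → acc = 0x47
  'P' = 0x50 → acc = 0x17
  'G' = 0x47 → acc = 0x50
  'G' = 0x47 → acc = 0x17
  'A' = 0x41 → acc = 0x56
  ',' = 0x2C → acc = 0x7A
  '0' = 0x30 → acc = 0x4A
  '9' = 0x39 → acc = 0x73
  '9' = 0x39 → acc = 0x4A
  ',' = 0x2C → acc = 0x66
  '.' = 0x2E → acc = 0x48
  '4' = 0x34 → acc = 0x7C
  '2' = 0x32 → acc = 0x4E
  '4' = 0x34 → acc = 0x7A
  ',' = 0x2C → acc = 0x56
  '7' = 0x37 → acc = 0x61
  '.' = 0x2E → acc = 0x4F
  '6' = 0x36 → acc = 0x79
  '4' = 0x34 → acc = 0x4D
Checksum = 0x4D.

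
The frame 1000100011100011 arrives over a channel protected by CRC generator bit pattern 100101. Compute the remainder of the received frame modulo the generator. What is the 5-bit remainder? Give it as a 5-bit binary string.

Modulo-2 division of 1000100011100011 by 100101:
  pos 0: 100010 XOR 100101 = 000111
  pos 3: 111001 XOR 100101 = 011100
  pos 4: 111001 XOR 100101 = 011100
  pos 5: 111001 XOR 100101 = 011100
  pos 6: 111000 XOR 100101 = 011101
  pos 7: 111010 XOR 100101 = 011111
  pos 8: 111110 XOR 100101 = 011011
  pos 9: 110111 XOR 100101 = 010010
  pos 10: 100101 XOR 100101 = 000000
Remainder = 00000 (zero — the frame passes the CRC check).

00000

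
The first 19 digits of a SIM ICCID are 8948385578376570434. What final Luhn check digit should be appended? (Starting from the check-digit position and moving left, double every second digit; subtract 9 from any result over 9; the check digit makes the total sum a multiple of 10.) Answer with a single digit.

Partial digits right→left: 4 3 4 0 7 5 6 7 3 8 7 5 5 8 3 8 4 9 8
Double every second digit counting from the check-digit position (so the 1st, 3rd, 5th, ... of the partial from the right).
  doubled (with −9 where >9): 8 8 5 3 6 5 1 6 8 7 → sum 57
  kept as-is: 3 0 5 7 8 5 8 8 9 → sum 53
Total = 57 + 53 = 110.
Check digit = (10 − (110 mod 10)) mod 10 = 0.

0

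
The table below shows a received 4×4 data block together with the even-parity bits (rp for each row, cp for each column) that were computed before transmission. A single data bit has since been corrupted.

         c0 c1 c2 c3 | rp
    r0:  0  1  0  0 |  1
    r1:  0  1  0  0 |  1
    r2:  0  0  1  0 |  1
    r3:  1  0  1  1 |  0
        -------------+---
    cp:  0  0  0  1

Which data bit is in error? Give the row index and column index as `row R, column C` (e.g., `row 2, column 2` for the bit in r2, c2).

Recompute each row's even parity and compare to rp:
  r0: data parity 1, sent rp 1 → ok
  r1: data parity 1, sent rp 1 → ok
  r2: data parity 1, sent rp 1 → ok
  r3: data parity 1, sent rp 0 → mismatch
Recompute each column's even parity and compare to cp:
  c0: data parity 1, sent cp 0 → mismatch
  c1: data parity 0, sent cp 0 → ok
  c2: data parity 0, sent cp 0 → ok
  c3: data parity 1, sent cp 1 → ok
Exactly one row (r3) and one column (c0) fail → the flipped bit is at their intersection.

row 3, column 0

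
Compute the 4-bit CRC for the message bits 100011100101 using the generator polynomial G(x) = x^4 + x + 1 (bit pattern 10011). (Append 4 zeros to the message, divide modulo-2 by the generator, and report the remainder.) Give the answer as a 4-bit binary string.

Append 4 zeros: 1000111001010000. Divide by 10011 (XOR where the leading bit is 1):
  pos 0: 10001 XOR 10011 = 00010
  pos 3: 10110 XOR 10011 = 00101
  pos 5: 10101 XOR 10011 = 00110
  pos 7: 11001 XOR 10011 = 01010
  pos 8: 10100 XOR 10011 = 00111
  pos 10: 11100 XOR 10011 = 01111
  pos 11: 11110 XOR 10011 = 01101
Remainder (last 4 bits) = 1101. This is the CRC / FCS.

1101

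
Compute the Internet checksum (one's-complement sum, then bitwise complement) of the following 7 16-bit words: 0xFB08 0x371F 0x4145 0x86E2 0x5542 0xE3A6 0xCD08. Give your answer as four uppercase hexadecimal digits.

One's-complement addition (fold any carry out of bit 15 back into bit 0):
  0xFB08 + 0x371F = 0x13227 → wrap carry → 0x3228
  0x3228 + 0x4145 = 0x0736D
  0x736D + 0x86E2 = 0x0FA4F
  0xFA4F + 0x5542 = 0x14F91 → wrap carry → 0x4F92
  0x4F92 + 0xE3A6 = 0x13338 → wrap carry → 0x3339
  0x3339 + 0xCD08 = 0x10041 → wrap carry → 0x0042
One's-complement sum = 0x0042.
Checksum = ~0x0042 & 0xFFFF = 0xFFBD.

FFBD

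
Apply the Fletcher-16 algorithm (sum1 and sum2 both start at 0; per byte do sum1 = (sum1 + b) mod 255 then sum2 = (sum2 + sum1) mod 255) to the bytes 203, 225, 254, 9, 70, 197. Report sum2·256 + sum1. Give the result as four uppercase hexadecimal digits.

99C1

Running sums (mod 255):
  after byte 0 (203): sum1=203, sum2=203
  after byte 1 (225): sum1=173, sum2=121
  after byte 2 (254): sum1=172, sum2=38
  after byte 3 (9): sum1=181, sum2=219
  after byte 4 (70): sum1=251, sum2=215
  after byte 5 (197): sum1=193, sum2=153
Checksum = sum2·256 + sum1 = 153·256 + 193 = 39361 = 0x99C1.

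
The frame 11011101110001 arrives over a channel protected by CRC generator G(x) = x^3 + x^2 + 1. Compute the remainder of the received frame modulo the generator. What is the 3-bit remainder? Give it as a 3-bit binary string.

Modulo-2 division of 11011101110001 by 1101:
  pos 0: 1101 XOR 1101 = 0000
  pos 4: 1101 XOR 1101 = 0000
  pos 8: 1100 XOR 1101 = 0001
Remainder = 101 (nonzero — an error is detected).

101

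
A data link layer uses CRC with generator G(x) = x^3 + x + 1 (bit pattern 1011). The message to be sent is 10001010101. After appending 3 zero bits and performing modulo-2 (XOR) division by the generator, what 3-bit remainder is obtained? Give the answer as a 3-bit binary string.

Append 3 zeros: 10001010101000. Divide by 1011 (XOR where the leading bit is 1):
  pos 0: 1000 XOR 1011 = 0011
  pos 2: 1110 XOR 1011 = 0101
  pos 3: 1011 XOR 1011 = 0000
  pos 8: 1010 XOR 1011 = 0001
Remainder (last 3 bits) = 100. This is the CRC / FCS.

100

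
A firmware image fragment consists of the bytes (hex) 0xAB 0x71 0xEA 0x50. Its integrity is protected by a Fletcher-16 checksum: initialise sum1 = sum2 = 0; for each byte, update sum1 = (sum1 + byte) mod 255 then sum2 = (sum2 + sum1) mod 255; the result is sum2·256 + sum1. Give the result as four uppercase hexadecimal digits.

2958

Running sums (mod 255):
  after byte 0 (0xAB): sum1=171, sum2=171
  after byte 1 (0x71): sum1=29, sum2=200
  after byte 2 (0xEA): sum1=8, sum2=208
  after byte 3 (0x50): sum1=88, sum2=41
Checksum = sum2·256 + sum1 = 41·256 + 88 = 10584 = 0x2958.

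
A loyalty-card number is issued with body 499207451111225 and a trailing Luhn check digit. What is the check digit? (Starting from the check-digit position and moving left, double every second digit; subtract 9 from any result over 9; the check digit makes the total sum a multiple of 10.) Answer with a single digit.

9

Partial digits right→left: 5 2 2 1 1 1 1 5 4 7 0 2 9 9 4
Double every second digit counting from the check-digit position (so the 1st, 3rd, 5th, ... of the partial from the right).
  doubled (with −9 where >9): 1 4 2 2 8 0 9 8 → sum 34
  kept as-is: 2 1 1 5 7 2 9 → sum 27
Total = 34 + 27 = 61.
Check digit = (10 − (61 mod 10)) mod 10 = 9.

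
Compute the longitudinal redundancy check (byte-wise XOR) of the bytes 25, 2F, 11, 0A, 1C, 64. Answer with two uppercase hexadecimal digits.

XOR the bytes together:
  start with 0x25
  0x25 ⊕ 0x2F = 0x0A
  0x0A ⊕ 0x11 = 0x1B
  0x1B ⊕ 0x0A = 0x11
  0x11 ⊕ 0x1C = 0x0D
  0x0D ⊕ 0x64 = 0x69

69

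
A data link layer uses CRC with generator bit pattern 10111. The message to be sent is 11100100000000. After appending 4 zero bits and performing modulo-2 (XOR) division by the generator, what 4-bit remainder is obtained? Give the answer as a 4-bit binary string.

Append 4 zeros: 111001000000000000. Divide by 10111 (XOR where the leading bit is 1):
  pos 0: 11100 XOR 10111 = 01011
  pos 1: 10111 XOR 10111 = 00000
Remainder (last 4 bits) = 0000. This is the CRC / FCS.

0000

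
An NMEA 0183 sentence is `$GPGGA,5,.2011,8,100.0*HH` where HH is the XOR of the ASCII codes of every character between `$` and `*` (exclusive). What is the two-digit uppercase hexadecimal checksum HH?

58

XOR the ASCII codes of the payload characters:
  'G' = 0x47 → acc = 0x47
  'P' = 0x50 → acc = 0x17
  'G' = 0x47 → acc = 0x50
  'G' = 0x47 → acc = 0x17
  'A' = 0x41 → acc = 0x56
  ',' = 0x2C → acc = 0x7A
  '5' = 0x35 → acc = 0x4F
  ',' = 0x2C → acc = 0x63
  '.' = 0x2E → acc = 0x4D
  '2' = 0x32 → acc = 0x7F
  '0' = 0x30 → acc = 0x4F
  '1' = 0x31 → acc = 0x7E
  '1' = 0x31 → acc = 0x4F
  ',' = 0x2C → acc = 0x63
  '8' = 0x38 → acc = 0x5B
  ',' = 0x2C → acc = 0x77
  '1' = 0x31 → acc = 0x46
  '0' = 0x30 → acc = 0x76
  '0' = 0x30 → acc = 0x46
  '.' = 0x2E → acc = 0x68
  '0' = 0x30 → acc = 0x58
Checksum = 0x58.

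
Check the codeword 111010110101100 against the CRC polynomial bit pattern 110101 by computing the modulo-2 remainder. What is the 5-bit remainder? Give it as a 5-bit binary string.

Modulo-2 division of 111010110101100 by 110101:
  pos 0: 111010 XOR 110101 = 001111
  pos 2: 111111 XOR 110101 = 001010
  pos 4: 101001 XOR 110101 = 011100
  pos 5: 111000 XOR 110101 = 001101
  pos 7: 110111 XOR 110101 = 000010
Remainder = 01000 (nonzero — an error is detected).

01000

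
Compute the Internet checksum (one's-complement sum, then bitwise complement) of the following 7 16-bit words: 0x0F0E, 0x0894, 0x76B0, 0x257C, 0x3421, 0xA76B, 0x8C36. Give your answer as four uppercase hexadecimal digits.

One's-complement addition (fold any carry out of bit 15 back into bit 0):
  0x0F0E + 0x0894 = 0x017A2
  0x17A2 + 0x76B0 = 0x08E52
  0x8E52 + 0x257C = 0x0B3CE
  0xB3CE + 0x3421 = 0x0E7EF
  0xE7EF + 0xA76B = 0x18F5A → wrap carry → 0x8F5B
  0x8F5B + 0x8C36 = 0x11B91 → wrap carry → 0x1B92
One's-complement sum = 0x1B92.
Checksum = ~0x1B92 & 0xFFFF = 0xE46D.

E46D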